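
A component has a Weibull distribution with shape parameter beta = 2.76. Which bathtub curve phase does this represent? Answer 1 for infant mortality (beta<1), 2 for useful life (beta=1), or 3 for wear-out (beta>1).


beta = 2.76
Compare beta to 1:
beta < 1 => infant mortality (phase 1)
beta = 1 => useful life (phase 2)
beta > 1 => wear-out (phase 3)
Since beta = 2.76, this is wear-out (increasing failure rate)
Phase = 3

3


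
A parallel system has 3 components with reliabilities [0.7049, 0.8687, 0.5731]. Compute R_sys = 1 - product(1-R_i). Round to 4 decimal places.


Components: [0.7049, 0.8687, 0.5731]
(1 - 0.7049) = 0.2951, running product = 0.2951
(1 - 0.8687) = 0.1313, running product = 0.0387
(1 - 0.5731) = 0.4269, running product = 0.0165
Product of (1-R_i) = 0.0165
R_sys = 1 - 0.0165 = 0.9835

0.9835


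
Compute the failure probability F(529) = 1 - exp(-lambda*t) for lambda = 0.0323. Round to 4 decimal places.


lambda = 0.0323, t = 529
lambda * t = 17.0867
exp(-17.0867) = 0.0
F(t) = 1 - 0.0
F(t) = 1.0

1.0


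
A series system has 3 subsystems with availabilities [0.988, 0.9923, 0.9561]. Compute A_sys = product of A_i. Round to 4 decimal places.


Subsystems: [0.988, 0.9923, 0.9561]
After subsystem 1 (A=0.988): product = 0.988
After subsystem 2 (A=0.9923): product = 0.9804
After subsystem 3 (A=0.9561): product = 0.9374
A_sys = 0.9374

0.9374


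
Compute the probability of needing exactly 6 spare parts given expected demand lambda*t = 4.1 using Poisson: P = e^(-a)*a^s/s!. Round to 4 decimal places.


a = 4.1, s = 6
e^(-a) = e^(-4.1) = 0.0166
a^s = 4.1^6 = 4750.1042
s! = 720
P = 0.0166 * 4750.1042 / 720
P = 0.1093

0.1093


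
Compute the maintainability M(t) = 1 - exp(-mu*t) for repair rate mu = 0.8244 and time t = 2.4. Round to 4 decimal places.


mu = 0.8244, t = 2.4
mu * t = 0.8244 * 2.4 = 1.9786
exp(-1.9786) = 0.1383
M(t) = 1 - 0.1383
M(t) = 0.8617

0.8617


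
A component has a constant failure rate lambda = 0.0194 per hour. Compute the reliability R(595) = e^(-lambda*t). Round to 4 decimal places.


lambda = 0.0194
t = 595
lambda * t = 11.543
R(t) = e^(-11.543)
R(t) = 0.0

0.0


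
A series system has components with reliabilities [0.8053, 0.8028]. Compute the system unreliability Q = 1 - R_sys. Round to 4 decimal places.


Components: [0.8053, 0.8028]
After component 1: product = 0.8053
After component 2: product = 0.6465
R_sys = 0.6465
Q = 1 - 0.6465 = 0.3535

0.3535


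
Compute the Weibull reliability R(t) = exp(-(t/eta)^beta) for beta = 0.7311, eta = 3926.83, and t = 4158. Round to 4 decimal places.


beta = 0.7311, eta = 3926.83, t = 4158
t/eta = 4158 / 3926.83 = 1.0589
(t/eta)^beta = 1.0589^0.7311 = 1.0427
R(t) = exp(-1.0427)
R(t) = 0.3525

0.3525


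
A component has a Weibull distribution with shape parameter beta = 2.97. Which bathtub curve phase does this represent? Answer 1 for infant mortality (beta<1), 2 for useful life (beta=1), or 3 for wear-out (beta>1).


beta = 2.97
Compare beta to 1:
beta < 1 => infant mortality (phase 1)
beta = 1 => useful life (phase 2)
beta > 1 => wear-out (phase 3)
Since beta = 2.97, this is wear-out (increasing failure rate)
Phase = 3

3


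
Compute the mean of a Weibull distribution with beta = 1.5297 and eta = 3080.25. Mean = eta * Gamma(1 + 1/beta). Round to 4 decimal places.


beta = 1.5297, eta = 3080.25
1/beta = 0.6537
1 + 1/beta = 1.6537
Gamma(1.6537) = 0.9007
Mean = 3080.25 * 0.9007
Mean = 2774.3365

2774.3365


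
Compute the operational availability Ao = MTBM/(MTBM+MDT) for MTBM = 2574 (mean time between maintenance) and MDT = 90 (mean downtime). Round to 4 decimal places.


MTBM = 2574
MDT = 90
MTBM + MDT = 2664
Ao = 2574 / 2664
Ao = 0.9662

0.9662


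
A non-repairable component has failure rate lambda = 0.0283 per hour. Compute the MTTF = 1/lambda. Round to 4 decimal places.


lambda = 0.0283
MTTF = 1 / 0.0283
MTTF = 35.3357

35.3357


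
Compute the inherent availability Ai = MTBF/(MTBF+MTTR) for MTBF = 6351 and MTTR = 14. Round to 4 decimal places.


MTBF = 6351
MTTR = 14
MTBF + MTTR = 6365
Ai = 6351 / 6365
Ai = 0.9978

0.9978


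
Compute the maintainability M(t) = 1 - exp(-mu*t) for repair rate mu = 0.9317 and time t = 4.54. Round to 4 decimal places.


mu = 0.9317, t = 4.54
mu * t = 0.9317 * 4.54 = 4.2299
exp(-4.2299) = 0.0146
M(t) = 1 - 0.0146
M(t) = 0.9854

0.9854


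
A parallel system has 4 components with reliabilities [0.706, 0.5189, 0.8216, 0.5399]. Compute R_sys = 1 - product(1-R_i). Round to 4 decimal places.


Components: [0.706, 0.5189, 0.8216, 0.5399]
(1 - 0.706) = 0.294, running product = 0.294
(1 - 0.5189) = 0.4811, running product = 0.1414
(1 - 0.8216) = 0.1784, running product = 0.0252
(1 - 0.5399) = 0.4601, running product = 0.0116
Product of (1-R_i) = 0.0116
R_sys = 1 - 0.0116 = 0.9884

0.9884


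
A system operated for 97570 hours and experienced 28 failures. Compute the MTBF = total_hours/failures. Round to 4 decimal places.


total_hours = 97570
failures = 28
MTBF = 97570 / 28
MTBF = 3484.6429

3484.6429


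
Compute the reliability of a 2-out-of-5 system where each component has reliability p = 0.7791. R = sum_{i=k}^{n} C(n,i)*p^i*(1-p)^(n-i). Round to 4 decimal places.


k = 2, n = 5, p = 0.7791
i=2: C(5,2)=10 * 0.7791^2 * 0.2209^3 = 0.0654
i=3: C(5,3)=10 * 0.7791^3 * 0.2209^2 = 0.2308
i=4: C(5,4)=5 * 0.7791^4 * 0.2209^1 = 0.4069
i=5: C(5,5)=1 * 0.7791^5 * 0.2209^0 = 0.2871
R = sum of terms = 0.9902

0.9902


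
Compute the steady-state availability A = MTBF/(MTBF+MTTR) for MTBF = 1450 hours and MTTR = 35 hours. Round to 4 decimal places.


MTBF = 1450
MTTR = 35
MTBF + MTTR = 1485
A = 1450 / 1485
A = 0.9764

0.9764


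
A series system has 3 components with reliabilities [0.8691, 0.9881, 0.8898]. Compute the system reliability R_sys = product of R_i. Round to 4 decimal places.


Components: [0.8691, 0.9881, 0.8898]
After component 1 (R=0.8691): product = 0.8691
After component 2 (R=0.9881): product = 0.8588
After component 3 (R=0.8898): product = 0.7641
R_sys = 0.7641

0.7641


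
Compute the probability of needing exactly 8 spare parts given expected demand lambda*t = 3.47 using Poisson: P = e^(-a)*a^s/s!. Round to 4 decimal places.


a = 3.47, s = 8
e^(-a) = e^(-3.47) = 0.0311
a^s = 3.47^8 = 21020.1494
s! = 40320
P = 0.0311 * 21020.1494 / 40320
P = 0.0162

0.0162


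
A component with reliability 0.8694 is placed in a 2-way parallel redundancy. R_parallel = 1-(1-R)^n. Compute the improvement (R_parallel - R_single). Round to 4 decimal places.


R_single = 0.8694, n = 2
1 - R_single = 0.1306
(1 - R_single)^n = 0.1306^2 = 0.0171
R_parallel = 1 - 0.0171 = 0.9829
Improvement = 0.9829 - 0.8694
Improvement = 0.1135

0.1135


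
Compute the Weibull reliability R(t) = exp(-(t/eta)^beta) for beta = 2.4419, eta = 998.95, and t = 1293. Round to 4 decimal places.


beta = 2.4419, eta = 998.95, t = 1293
t/eta = 1293 / 998.95 = 1.2944
(t/eta)^beta = 1.2944^2.4419 = 1.8777
R(t) = exp(-1.8777)
R(t) = 0.1529

0.1529


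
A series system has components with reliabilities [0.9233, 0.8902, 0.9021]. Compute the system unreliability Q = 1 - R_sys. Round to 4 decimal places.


Components: [0.9233, 0.8902, 0.9021]
After component 1: product = 0.9233
After component 2: product = 0.8219
After component 3: product = 0.7415
R_sys = 0.7415
Q = 1 - 0.7415 = 0.2585

0.2585


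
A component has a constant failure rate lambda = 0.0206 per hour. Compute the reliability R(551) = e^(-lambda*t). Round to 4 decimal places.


lambda = 0.0206
t = 551
lambda * t = 11.3506
R(t) = e^(-11.3506)
R(t) = 0.0

0.0


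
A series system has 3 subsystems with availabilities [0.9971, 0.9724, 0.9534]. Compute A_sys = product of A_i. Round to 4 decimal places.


Subsystems: [0.9971, 0.9724, 0.9534]
After subsystem 1 (A=0.9971): product = 0.9971
After subsystem 2 (A=0.9724): product = 0.9696
After subsystem 3 (A=0.9534): product = 0.9244
A_sys = 0.9244

0.9244


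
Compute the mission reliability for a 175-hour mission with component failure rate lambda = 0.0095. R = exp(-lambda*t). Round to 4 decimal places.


lambda = 0.0095
mission_time = 175
lambda * t = 0.0095 * 175 = 1.6625
R = exp(-1.6625)
R = 0.1897

0.1897


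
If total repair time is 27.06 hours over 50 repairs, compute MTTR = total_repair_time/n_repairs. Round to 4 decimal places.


total_repair_time = 27.06
n_repairs = 50
MTTR = 27.06 / 50
MTTR = 0.5412

0.5412


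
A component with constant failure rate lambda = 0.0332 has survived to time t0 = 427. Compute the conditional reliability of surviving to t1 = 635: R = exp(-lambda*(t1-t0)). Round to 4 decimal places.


lambda = 0.0332
t0 = 427, t1 = 635
t1 - t0 = 208
lambda * (t1-t0) = 0.0332 * 208 = 6.9056
R = exp(-6.9056)
R = 0.001

0.001


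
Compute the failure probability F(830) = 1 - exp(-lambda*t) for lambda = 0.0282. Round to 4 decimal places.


lambda = 0.0282, t = 830
lambda * t = 23.406
exp(-23.406) = 0.0
F(t) = 1 - 0.0
F(t) = 1.0

1.0


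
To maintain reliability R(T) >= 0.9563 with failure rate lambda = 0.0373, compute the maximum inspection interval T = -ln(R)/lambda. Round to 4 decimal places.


R_target = 0.9563
lambda = 0.0373
-ln(0.9563) = 0.0447
T = 0.0447 / 0.0373
T = 1.198

1.198


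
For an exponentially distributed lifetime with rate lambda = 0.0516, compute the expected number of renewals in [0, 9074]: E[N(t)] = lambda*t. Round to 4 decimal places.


lambda = 0.0516
t = 9074
E[N(t)] = lambda * t
E[N(t)] = 0.0516 * 9074
E[N(t)] = 468.2184

468.2184


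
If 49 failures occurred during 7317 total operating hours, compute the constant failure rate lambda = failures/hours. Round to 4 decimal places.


failures = 49
total_hours = 7317
lambda = 49 / 7317
lambda = 0.0067

0.0067


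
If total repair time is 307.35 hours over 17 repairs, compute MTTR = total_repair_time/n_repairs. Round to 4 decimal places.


total_repair_time = 307.35
n_repairs = 17
MTTR = 307.35 / 17
MTTR = 18.0794

18.0794


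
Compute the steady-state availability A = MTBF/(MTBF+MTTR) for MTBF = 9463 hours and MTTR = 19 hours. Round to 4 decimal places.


MTBF = 9463
MTTR = 19
MTBF + MTTR = 9482
A = 9463 / 9482
A = 0.998

0.998


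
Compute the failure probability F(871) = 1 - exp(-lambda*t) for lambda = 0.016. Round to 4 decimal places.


lambda = 0.016, t = 871
lambda * t = 13.936
exp(-13.936) = 0.0
F(t) = 1 - 0.0
F(t) = 1.0

1.0


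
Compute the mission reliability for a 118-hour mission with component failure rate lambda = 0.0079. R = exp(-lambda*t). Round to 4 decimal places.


lambda = 0.0079
mission_time = 118
lambda * t = 0.0079 * 118 = 0.9322
R = exp(-0.9322)
R = 0.3937

0.3937


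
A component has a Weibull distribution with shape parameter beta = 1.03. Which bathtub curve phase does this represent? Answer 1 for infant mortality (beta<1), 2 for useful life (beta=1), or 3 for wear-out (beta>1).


beta = 1.03
Compare beta to 1:
beta < 1 => infant mortality (phase 1)
beta = 1 => useful life (phase 2)
beta > 1 => wear-out (phase 3)
Since beta = 1.03, this is wear-out (increasing failure rate)
Phase = 3

3


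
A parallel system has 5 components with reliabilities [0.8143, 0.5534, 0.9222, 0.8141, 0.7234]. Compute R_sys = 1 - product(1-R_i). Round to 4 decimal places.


Components: [0.8143, 0.5534, 0.9222, 0.8141, 0.7234]
(1 - 0.8143) = 0.1857, running product = 0.1857
(1 - 0.5534) = 0.4466, running product = 0.0829
(1 - 0.9222) = 0.0778, running product = 0.0065
(1 - 0.8141) = 0.1859, running product = 0.0012
(1 - 0.7234) = 0.2766, running product = 0.0003
Product of (1-R_i) = 0.0003
R_sys = 1 - 0.0003 = 0.9997

0.9997


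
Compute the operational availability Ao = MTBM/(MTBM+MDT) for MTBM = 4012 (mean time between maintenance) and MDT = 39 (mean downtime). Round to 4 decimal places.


MTBM = 4012
MDT = 39
MTBM + MDT = 4051
Ao = 4012 / 4051
Ao = 0.9904

0.9904


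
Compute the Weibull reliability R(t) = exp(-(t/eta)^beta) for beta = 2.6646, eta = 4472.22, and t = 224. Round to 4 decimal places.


beta = 2.6646, eta = 4472.22, t = 224
t/eta = 224 / 4472.22 = 0.0501
(t/eta)^beta = 0.0501^2.6646 = 0.0003
R(t) = exp(-0.0003)
R(t) = 0.9997

0.9997


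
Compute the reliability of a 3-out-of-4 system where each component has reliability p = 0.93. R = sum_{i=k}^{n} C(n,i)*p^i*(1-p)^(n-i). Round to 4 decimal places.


k = 3, n = 4, p = 0.93
i=3: C(4,3)=4 * 0.93^3 * 0.07^1 = 0.2252
i=4: C(4,4)=1 * 0.93^4 * 0.07^0 = 0.7481
R = sum of terms = 0.9733

0.9733


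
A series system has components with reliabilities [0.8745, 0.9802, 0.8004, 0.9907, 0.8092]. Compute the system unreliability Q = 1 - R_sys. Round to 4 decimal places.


Components: [0.8745, 0.9802, 0.8004, 0.9907, 0.8092]
After component 1: product = 0.8745
After component 2: product = 0.8572
After component 3: product = 0.6861
After component 4: product = 0.6797
After component 5: product = 0.55
R_sys = 0.55
Q = 1 - 0.55 = 0.45

0.45


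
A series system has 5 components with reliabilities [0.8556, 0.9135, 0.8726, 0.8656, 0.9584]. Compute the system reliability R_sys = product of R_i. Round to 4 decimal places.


Components: [0.8556, 0.9135, 0.8726, 0.8656, 0.9584]
After component 1 (R=0.8556): product = 0.8556
After component 2 (R=0.9135): product = 0.7816
After component 3 (R=0.8726): product = 0.682
After component 4 (R=0.8656): product = 0.5904
After component 5 (R=0.9584): product = 0.5658
R_sys = 0.5658

0.5658


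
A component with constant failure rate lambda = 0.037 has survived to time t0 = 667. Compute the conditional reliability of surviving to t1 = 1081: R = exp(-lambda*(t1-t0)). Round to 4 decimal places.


lambda = 0.037
t0 = 667, t1 = 1081
t1 - t0 = 414
lambda * (t1-t0) = 0.037 * 414 = 15.318
R = exp(-15.318)
R = 0.0

0.0


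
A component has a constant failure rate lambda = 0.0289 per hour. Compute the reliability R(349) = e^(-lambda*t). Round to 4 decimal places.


lambda = 0.0289
t = 349
lambda * t = 10.0861
R(t) = e^(-10.0861)
R(t) = 0.0

0.0


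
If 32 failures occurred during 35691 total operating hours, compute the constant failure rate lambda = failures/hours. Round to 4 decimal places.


failures = 32
total_hours = 35691
lambda = 32 / 35691
lambda = 0.0009

0.0009


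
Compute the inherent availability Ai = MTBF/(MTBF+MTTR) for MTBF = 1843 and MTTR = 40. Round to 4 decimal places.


MTBF = 1843
MTTR = 40
MTBF + MTTR = 1883
Ai = 1843 / 1883
Ai = 0.9788

0.9788


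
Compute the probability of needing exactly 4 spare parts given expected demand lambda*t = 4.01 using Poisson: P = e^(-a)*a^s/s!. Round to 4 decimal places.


a = 4.01, s = 4
e^(-a) = e^(-4.01) = 0.0181
a^s = 4.01^4 = 258.5696
s! = 24
P = 0.0181 * 258.5696 / 24
P = 0.1954

0.1954


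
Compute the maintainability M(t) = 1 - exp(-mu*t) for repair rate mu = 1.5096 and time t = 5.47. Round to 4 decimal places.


mu = 1.5096, t = 5.47
mu * t = 1.5096 * 5.47 = 8.2575
exp(-8.2575) = 0.0003
M(t) = 1 - 0.0003
M(t) = 0.9997

0.9997


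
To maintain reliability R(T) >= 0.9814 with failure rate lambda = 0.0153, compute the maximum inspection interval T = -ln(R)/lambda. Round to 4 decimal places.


R_target = 0.9814
lambda = 0.0153
-ln(0.9814) = 0.0188
T = 0.0188 / 0.0153
T = 1.2271

1.2271


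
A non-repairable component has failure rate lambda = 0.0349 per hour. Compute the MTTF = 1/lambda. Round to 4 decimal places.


lambda = 0.0349
MTTF = 1 / 0.0349
MTTF = 28.6533

28.6533


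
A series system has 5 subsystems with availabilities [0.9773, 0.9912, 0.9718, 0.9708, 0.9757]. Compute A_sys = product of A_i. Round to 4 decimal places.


Subsystems: [0.9773, 0.9912, 0.9718, 0.9708, 0.9757]
After subsystem 1 (A=0.9773): product = 0.9773
After subsystem 2 (A=0.9912): product = 0.9687
After subsystem 3 (A=0.9718): product = 0.9414
After subsystem 4 (A=0.9708): product = 0.9139
After subsystem 5 (A=0.9757): product = 0.8917
A_sys = 0.8917

0.8917


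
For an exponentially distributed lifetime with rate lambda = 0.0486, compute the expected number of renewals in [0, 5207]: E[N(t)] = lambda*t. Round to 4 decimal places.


lambda = 0.0486
t = 5207
E[N(t)] = lambda * t
E[N(t)] = 0.0486 * 5207
E[N(t)] = 253.0602

253.0602


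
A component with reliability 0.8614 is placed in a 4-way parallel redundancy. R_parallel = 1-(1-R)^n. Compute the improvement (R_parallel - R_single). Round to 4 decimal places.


R_single = 0.8614, n = 4
1 - R_single = 0.1386
(1 - R_single)^n = 0.1386^4 = 0.0004
R_parallel = 1 - 0.0004 = 0.9996
Improvement = 0.9996 - 0.8614
Improvement = 0.1382

0.1382


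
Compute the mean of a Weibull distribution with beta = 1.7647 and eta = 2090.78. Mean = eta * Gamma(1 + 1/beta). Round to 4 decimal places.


beta = 1.7647, eta = 2090.78
1/beta = 0.5667
1 + 1/beta = 1.5667
Gamma(1.5667) = 0.8902
Mean = 2090.78 * 0.8902
Mean = 1861.2073

1861.2073


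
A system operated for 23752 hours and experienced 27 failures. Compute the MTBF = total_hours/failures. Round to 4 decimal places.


total_hours = 23752
failures = 27
MTBF = 23752 / 27
MTBF = 879.7037

879.7037


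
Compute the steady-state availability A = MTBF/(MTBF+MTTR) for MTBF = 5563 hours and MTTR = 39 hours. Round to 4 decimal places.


MTBF = 5563
MTTR = 39
MTBF + MTTR = 5602
A = 5563 / 5602
A = 0.993

0.993


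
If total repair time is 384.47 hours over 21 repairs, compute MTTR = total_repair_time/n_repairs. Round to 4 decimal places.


total_repair_time = 384.47
n_repairs = 21
MTTR = 384.47 / 21
MTTR = 18.3081

18.3081


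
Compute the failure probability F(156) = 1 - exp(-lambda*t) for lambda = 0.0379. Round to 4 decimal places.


lambda = 0.0379, t = 156
lambda * t = 5.9124
exp(-5.9124) = 0.0027
F(t) = 1 - 0.0027
F(t) = 0.9973

0.9973


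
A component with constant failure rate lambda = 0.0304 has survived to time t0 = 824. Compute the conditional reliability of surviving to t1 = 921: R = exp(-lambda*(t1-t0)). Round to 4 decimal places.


lambda = 0.0304
t0 = 824, t1 = 921
t1 - t0 = 97
lambda * (t1-t0) = 0.0304 * 97 = 2.9488
R = exp(-2.9488)
R = 0.0524

0.0524


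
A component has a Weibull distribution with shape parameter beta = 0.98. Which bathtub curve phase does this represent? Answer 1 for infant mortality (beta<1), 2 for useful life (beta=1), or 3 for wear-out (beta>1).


beta = 0.98
Compare beta to 1:
beta < 1 => infant mortality (phase 1)
beta = 1 => useful life (phase 2)
beta > 1 => wear-out (phase 3)
Since beta = 0.98, this is infant mortality (decreasing failure rate)
Phase = 1

1


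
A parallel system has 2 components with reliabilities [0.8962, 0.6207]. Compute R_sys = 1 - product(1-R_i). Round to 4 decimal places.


Components: [0.8962, 0.6207]
(1 - 0.8962) = 0.1038, running product = 0.1038
(1 - 0.6207) = 0.3793, running product = 0.0394
Product of (1-R_i) = 0.0394
R_sys = 1 - 0.0394 = 0.9606

0.9606


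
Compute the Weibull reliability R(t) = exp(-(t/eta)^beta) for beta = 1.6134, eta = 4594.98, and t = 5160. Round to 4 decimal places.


beta = 1.6134, eta = 4594.98, t = 5160
t/eta = 5160 / 4594.98 = 1.123
(t/eta)^beta = 1.123^1.6134 = 1.2058
R(t) = exp(-1.2058)
R(t) = 0.2995

0.2995


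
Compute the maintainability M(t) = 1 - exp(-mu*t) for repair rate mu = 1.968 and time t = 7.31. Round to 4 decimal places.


mu = 1.968, t = 7.31
mu * t = 1.968 * 7.31 = 14.3861
exp(-14.3861) = 0.0
M(t) = 1 - 0.0
M(t) = 1.0

1.0


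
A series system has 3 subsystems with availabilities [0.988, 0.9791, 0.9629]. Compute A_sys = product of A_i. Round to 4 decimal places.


Subsystems: [0.988, 0.9791, 0.9629]
After subsystem 1 (A=0.988): product = 0.988
After subsystem 2 (A=0.9791): product = 0.9674
After subsystem 3 (A=0.9629): product = 0.9315
A_sys = 0.9315

0.9315


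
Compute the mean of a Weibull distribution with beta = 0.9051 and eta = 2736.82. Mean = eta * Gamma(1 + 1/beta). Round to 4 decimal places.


beta = 0.9051, eta = 2736.82
1/beta = 1.1049
1 + 1/beta = 2.1049
Gamma(2.1049) = 1.049
Mean = 2736.82 * 1.049
Mean = 2870.8138

2870.8138


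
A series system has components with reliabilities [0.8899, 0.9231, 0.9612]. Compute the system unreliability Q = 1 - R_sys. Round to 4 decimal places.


Components: [0.8899, 0.9231, 0.9612]
After component 1: product = 0.8899
After component 2: product = 0.8215
After component 3: product = 0.7896
R_sys = 0.7896
Q = 1 - 0.7896 = 0.2104

0.2104


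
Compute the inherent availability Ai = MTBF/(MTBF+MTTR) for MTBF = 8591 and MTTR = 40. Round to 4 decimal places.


MTBF = 8591
MTTR = 40
MTBF + MTTR = 8631
Ai = 8591 / 8631
Ai = 0.9954

0.9954


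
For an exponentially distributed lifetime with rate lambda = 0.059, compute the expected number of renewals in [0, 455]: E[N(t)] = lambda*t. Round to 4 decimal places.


lambda = 0.059
t = 455
E[N(t)] = lambda * t
E[N(t)] = 0.059 * 455
E[N(t)] = 26.845

26.845


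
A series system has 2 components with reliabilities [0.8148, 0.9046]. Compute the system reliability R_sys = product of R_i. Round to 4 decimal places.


Components: [0.8148, 0.9046]
After component 1 (R=0.8148): product = 0.8148
After component 2 (R=0.9046): product = 0.7371
R_sys = 0.7371

0.7371


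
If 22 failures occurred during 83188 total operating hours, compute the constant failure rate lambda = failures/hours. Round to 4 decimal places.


failures = 22
total_hours = 83188
lambda = 22 / 83188
lambda = 0.0003

0.0003


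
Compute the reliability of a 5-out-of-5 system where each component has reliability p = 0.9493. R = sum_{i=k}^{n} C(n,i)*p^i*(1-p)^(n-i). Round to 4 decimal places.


k = 5, n = 5, p = 0.9493
i=5: C(5,5)=1 * 0.9493^5 * 0.0507^0 = 0.7709
R = sum of terms = 0.7709

0.7709


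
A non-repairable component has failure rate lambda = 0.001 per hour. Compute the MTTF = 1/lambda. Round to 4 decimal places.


lambda = 0.001
MTTF = 1 / 0.001
MTTF = 1000.0

1000.0


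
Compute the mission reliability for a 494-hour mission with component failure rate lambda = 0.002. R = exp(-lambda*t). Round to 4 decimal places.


lambda = 0.002
mission_time = 494
lambda * t = 0.002 * 494 = 0.988
R = exp(-0.988)
R = 0.3723

0.3723


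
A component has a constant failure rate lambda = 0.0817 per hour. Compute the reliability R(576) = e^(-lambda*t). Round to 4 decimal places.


lambda = 0.0817
t = 576
lambda * t = 47.0592
R(t) = e^(-47.0592)
R(t) = 0.0

0.0


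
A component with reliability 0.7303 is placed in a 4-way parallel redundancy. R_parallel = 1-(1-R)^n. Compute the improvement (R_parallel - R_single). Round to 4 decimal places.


R_single = 0.7303, n = 4
1 - R_single = 0.2697
(1 - R_single)^n = 0.2697^4 = 0.0053
R_parallel = 1 - 0.0053 = 0.9947
Improvement = 0.9947 - 0.7303
Improvement = 0.2644

0.2644


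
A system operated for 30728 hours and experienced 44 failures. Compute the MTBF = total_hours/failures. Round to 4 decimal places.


total_hours = 30728
failures = 44
MTBF = 30728 / 44
MTBF = 698.3636

698.3636


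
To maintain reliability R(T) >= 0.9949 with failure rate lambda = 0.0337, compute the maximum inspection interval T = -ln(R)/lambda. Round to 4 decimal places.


R_target = 0.9949
lambda = 0.0337
-ln(0.9949) = 0.0051
T = 0.0051 / 0.0337
T = 0.1517

0.1517


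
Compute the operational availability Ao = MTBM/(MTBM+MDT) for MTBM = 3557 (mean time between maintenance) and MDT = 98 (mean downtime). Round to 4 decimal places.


MTBM = 3557
MDT = 98
MTBM + MDT = 3655
Ao = 3557 / 3655
Ao = 0.9732

0.9732


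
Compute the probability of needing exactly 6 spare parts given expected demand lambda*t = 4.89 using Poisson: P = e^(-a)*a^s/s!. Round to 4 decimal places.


a = 4.89, s = 6
e^(-a) = e^(-4.89) = 0.0075
a^s = 4.89^6 = 13672.6644
s! = 720
P = 0.0075 * 13672.6644 / 720
P = 0.1428

0.1428


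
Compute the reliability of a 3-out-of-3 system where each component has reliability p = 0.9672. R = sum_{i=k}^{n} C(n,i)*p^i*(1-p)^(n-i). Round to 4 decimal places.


k = 3, n = 3, p = 0.9672
i=3: C(3,3)=1 * 0.9672^3 * 0.0328^0 = 0.9048
R = sum of terms = 0.9048

0.9048


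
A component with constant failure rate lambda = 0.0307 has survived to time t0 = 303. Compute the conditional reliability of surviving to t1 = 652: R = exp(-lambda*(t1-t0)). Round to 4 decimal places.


lambda = 0.0307
t0 = 303, t1 = 652
t1 - t0 = 349
lambda * (t1-t0) = 0.0307 * 349 = 10.7143
R = exp(-10.7143)
R = 0.0

0.0


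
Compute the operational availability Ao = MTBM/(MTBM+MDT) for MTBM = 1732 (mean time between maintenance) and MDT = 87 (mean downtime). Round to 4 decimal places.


MTBM = 1732
MDT = 87
MTBM + MDT = 1819
Ao = 1732 / 1819
Ao = 0.9522

0.9522


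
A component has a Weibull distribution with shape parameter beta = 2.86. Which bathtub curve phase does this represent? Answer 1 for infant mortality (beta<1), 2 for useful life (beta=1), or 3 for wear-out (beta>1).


beta = 2.86
Compare beta to 1:
beta < 1 => infant mortality (phase 1)
beta = 1 => useful life (phase 2)
beta > 1 => wear-out (phase 3)
Since beta = 2.86, this is wear-out (increasing failure rate)
Phase = 3

3


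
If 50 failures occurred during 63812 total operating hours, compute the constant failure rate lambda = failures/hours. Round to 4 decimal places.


failures = 50
total_hours = 63812
lambda = 50 / 63812
lambda = 0.0008

0.0008


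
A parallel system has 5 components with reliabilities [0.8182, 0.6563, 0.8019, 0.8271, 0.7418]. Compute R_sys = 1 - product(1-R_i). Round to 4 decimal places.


Components: [0.8182, 0.6563, 0.8019, 0.8271, 0.7418]
(1 - 0.8182) = 0.1818, running product = 0.1818
(1 - 0.6563) = 0.3437, running product = 0.0625
(1 - 0.8019) = 0.1981, running product = 0.0124
(1 - 0.8271) = 0.1729, running product = 0.0021
(1 - 0.7418) = 0.2582, running product = 0.0006
Product of (1-R_i) = 0.0006
R_sys = 1 - 0.0006 = 0.9994

0.9994


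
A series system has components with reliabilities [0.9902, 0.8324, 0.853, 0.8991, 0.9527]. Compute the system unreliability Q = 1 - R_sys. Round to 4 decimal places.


Components: [0.9902, 0.8324, 0.853, 0.8991, 0.9527]
After component 1: product = 0.9902
After component 2: product = 0.8242
After component 3: product = 0.7031
After component 4: product = 0.6321
After component 5: product = 0.6022
R_sys = 0.6022
Q = 1 - 0.6022 = 0.3978

0.3978


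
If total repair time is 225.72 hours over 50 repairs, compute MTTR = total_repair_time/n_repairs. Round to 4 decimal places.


total_repair_time = 225.72
n_repairs = 50
MTTR = 225.72 / 50
MTTR = 4.5144

4.5144


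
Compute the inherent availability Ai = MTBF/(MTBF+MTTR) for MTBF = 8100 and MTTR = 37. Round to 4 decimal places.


MTBF = 8100
MTTR = 37
MTBF + MTTR = 8137
Ai = 8100 / 8137
Ai = 0.9955

0.9955


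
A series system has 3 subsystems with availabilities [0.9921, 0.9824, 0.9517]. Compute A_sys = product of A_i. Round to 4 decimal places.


Subsystems: [0.9921, 0.9824, 0.9517]
After subsystem 1 (A=0.9921): product = 0.9921
After subsystem 2 (A=0.9824): product = 0.9746
After subsystem 3 (A=0.9517): product = 0.9276
A_sys = 0.9276

0.9276


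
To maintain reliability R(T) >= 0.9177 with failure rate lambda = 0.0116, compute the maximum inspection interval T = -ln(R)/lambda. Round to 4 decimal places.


R_target = 0.9177
lambda = 0.0116
-ln(0.9177) = 0.0859
T = 0.0859 / 0.0116
T = 7.4039

7.4039


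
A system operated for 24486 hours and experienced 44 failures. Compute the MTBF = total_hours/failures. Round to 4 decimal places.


total_hours = 24486
failures = 44
MTBF = 24486 / 44
MTBF = 556.5

556.5


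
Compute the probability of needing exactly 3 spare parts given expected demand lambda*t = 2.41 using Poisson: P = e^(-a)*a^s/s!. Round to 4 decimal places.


a = 2.41, s = 3
e^(-a) = e^(-2.41) = 0.0898
a^s = 2.41^3 = 13.9975
s! = 6
P = 0.0898 * 13.9975 / 6
P = 0.2095

0.2095


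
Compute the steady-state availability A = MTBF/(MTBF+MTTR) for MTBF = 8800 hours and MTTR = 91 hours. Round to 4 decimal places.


MTBF = 8800
MTTR = 91
MTBF + MTTR = 8891
A = 8800 / 8891
A = 0.9898

0.9898


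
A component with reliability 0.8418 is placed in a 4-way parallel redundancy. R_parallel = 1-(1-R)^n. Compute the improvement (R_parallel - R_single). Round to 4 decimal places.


R_single = 0.8418, n = 4
1 - R_single = 0.1582
(1 - R_single)^n = 0.1582^4 = 0.0006
R_parallel = 1 - 0.0006 = 0.9994
Improvement = 0.9994 - 0.8418
Improvement = 0.1576

0.1576


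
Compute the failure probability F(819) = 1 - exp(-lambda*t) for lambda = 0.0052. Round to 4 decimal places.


lambda = 0.0052, t = 819
lambda * t = 4.2588
exp(-4.2588) = 0.0141
F(t) = 1 - 0.0141
F(t) = 0.9859

0.9859


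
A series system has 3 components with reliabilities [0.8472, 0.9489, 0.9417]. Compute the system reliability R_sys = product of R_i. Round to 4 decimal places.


Components: [0.8472, 0.9489, 0.9417]
After component 1 (R=0.8472): product = 0.8472
After component 2 (R=0.9489): product = 0.8039
After component 3 (R=0.9417): product = 0.757
R_sys = 0.757

0.757


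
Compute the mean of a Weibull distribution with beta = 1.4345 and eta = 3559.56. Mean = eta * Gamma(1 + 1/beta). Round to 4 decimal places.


beta = 1.4345, eta = 3559.56
1/beta = 0.6971
1 + 1/beta = 1.6971
Gamma(1.6971) = 0.9081
Mean = 3559.56 * 0.9081
Mean = 3232.414

3232.414


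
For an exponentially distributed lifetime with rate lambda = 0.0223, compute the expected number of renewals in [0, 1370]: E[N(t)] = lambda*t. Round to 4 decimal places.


lambda = 0.0223
t = 1370
E[N(t)] = lambda * t
E[N(t)] = 0.0223 * 1370
E[N(t)] = 30.551

30.551


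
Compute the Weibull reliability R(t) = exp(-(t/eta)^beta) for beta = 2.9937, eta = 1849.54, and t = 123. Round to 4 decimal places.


beta = 2.9937, eta = 1849.54, t = 123
t/eta = 123 / 1849.54 = 0.0665
(t/eta)^beta = 0.0665^2.9937 = 0.0003
R(t) = exp(-0.0003)
R(t) = 0.9997

0.9997


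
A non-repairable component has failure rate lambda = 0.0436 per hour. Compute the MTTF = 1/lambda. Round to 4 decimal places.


lambda = 0.0436
MTTF = 1 / 0.0436
MTTF = 22.9358

22.9358


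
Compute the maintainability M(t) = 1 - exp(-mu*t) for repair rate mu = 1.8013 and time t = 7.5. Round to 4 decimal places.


mu = 1.8013, t = 7.5
mu * t = 1.8013 * 7.5 = 13.5097
exp(-13.5097) = 0.0
M(t) = 1 - 0.0
M(t) = 1.0

1.0


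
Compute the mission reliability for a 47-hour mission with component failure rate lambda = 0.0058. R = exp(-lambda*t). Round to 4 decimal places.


lambda = 0.0058
mission_time = 47
lambda * t = 0.0058 * 47 = 0.2726
R = exp(-0.2726)
R = 0.7614

0.7614


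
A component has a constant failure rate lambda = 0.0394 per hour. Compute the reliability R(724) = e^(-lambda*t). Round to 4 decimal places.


lambda = 0.0394
t = 724
lambda * t = 28.5256
R(t) = e^(-28.5256)
R(t) = 0.0

0.0


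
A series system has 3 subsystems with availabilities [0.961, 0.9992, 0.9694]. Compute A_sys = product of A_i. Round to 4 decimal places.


Subsystems: [0.961, 0.9992, 0.9694]
After subsystem 1 (A=0.961): product = 0.961
After subsystem 2 (A=0.9992): product = 0.9602
After subsystem 3 (A=0.9694): product = 0.9308
A_sys = 0.9308

0.9308


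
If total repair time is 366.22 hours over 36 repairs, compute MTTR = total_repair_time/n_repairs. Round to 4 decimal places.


total_repair_time = 366.22
n_repairs = 36
MTTR = 366.22 / 36
MTTR = 10.1728

10.1728


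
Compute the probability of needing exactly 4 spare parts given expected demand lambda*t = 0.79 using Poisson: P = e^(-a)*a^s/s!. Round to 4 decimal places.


a = 0.79, s = 4
e^(-a) = e^(-0.79) = 0.4538
a^s = 0.79^4 = 0.3895
s! = 24
P = 0.4538 * 0.3895 / 24
P = 0.0074

0.0074


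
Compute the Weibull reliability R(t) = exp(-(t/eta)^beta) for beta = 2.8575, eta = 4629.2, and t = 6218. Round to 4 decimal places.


beta = 2.8575, eta = 4629.2, t = 6218
t/eta = 6218 / 4629.2 = 1.3432
(t/eta)^beta = 1.3432^2.8575 = 2.3237
R(t) = exp(-2.3237)
R(t) = 0.0979

0.0979


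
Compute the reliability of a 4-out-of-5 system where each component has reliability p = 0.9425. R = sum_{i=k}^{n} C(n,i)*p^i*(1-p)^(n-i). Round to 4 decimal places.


k = 4, n = 5, p = 0.9425
i=4: C(5,4)=5 * 0.9425^4 * 0.0575^1 = 0.2269
i=5: C(5,5)=1 * 0.9425^5 * 0.0575^0 = 0.7437
R = sum of terms = 0.9706

0.9706


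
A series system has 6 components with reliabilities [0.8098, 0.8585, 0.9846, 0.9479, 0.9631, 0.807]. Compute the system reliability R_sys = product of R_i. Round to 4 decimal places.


Components: [0.8098, 0.8585, 0.9846, 0.9479, 0.9631, 0.807]
After component 1 (R=0.8098): product = 0.8098
After component 2 (R=0.8585): product = 0.6952
After component 3 (R=0.9846): product = 0.6845
After component 4 (R=0.9479): product = 0.6488
After component 5 (R=0.9631): product = 0.6249
After component 6 (R=0.807): product = 0.5043
R_sys = 0.5043

0.5043


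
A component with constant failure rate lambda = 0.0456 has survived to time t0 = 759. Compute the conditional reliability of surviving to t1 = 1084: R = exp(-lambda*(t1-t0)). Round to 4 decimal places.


lambda = 0.0456
t0 = 759, t1 = 1084
t1 - t0 = 325
lambda * (t1-t0) = 0.0456 * 325 = 14.82
R = exp(-14.82)
R = 0.0

0.0


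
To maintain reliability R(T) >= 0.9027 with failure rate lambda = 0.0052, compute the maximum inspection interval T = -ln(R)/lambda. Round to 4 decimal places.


R_target = 0.9027
lambda = 0.0052
-ln(0.9027) = 0.1024
T = 0.1024 / 0.0052
T = 19.6856

19.6856


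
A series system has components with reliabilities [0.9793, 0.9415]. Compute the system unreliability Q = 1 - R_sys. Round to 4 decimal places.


Components: [0.9793, 0.9415]
After component 1: product = 0.9793
After component 2: product = 0.922
R_sys = 0.922
Q = 1 - 0.922 = 0.078

0.078


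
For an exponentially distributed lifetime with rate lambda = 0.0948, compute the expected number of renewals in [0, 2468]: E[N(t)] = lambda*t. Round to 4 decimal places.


lambda = 0.0948
t = 2468
E[N(t)] = lambda * t
E[N(t)] = 0.0948 * 2468
E[N(t)] = 233.9664

233.9664


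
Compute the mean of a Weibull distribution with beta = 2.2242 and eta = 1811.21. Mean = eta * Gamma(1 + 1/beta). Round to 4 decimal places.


beta = 2.2242, eta = 1811.21
1/beta = 0.4496
1 + 1/beta = 1.4496
Gamma(1.4496) = 0.8857
Mean = 1811.21 * 0.8857
Mean = 1604.1261

1604.1261


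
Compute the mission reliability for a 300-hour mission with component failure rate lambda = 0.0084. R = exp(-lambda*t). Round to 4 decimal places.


lambda = 0.0084
mission_time = 300
lambda * t = 0.0084 * 300 = 2.52
R = exp(-2.52)
R = 0.0805

0.0805


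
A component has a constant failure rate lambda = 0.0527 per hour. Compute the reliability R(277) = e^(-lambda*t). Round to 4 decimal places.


lambda = 0.0527
t = 277
lambda * t = 14.5979
R(t) = e^(-14.5979)
R(t) = 0.0

0.0


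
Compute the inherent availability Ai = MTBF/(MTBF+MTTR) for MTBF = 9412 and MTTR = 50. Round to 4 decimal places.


MTBF = 9412
MTTR = 50
MTBF + MTTR = 9462
Ai = 9412 / 9462
Ai = 0.9947

0.9947


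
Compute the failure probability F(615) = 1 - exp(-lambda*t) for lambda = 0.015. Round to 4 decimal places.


lambda = 0.015, t = 615
lambda * t = 9.225
exp(-9.225) = 0.0001
F(t) = 1 - 0.0001
F(t) = 0.9999

0.9999


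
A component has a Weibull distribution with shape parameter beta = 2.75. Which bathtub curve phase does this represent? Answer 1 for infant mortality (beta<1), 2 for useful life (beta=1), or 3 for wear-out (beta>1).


beta = 2.75
Compare beta to 1:
beta < 1 => infant mortality (phase 1)
beta = 1 => useful life (phase 2)
beta > 1 => wear-out (phase 3)
Since beta = 2.75, this is wear-out (increasing failure rate)
Phase = 3

3


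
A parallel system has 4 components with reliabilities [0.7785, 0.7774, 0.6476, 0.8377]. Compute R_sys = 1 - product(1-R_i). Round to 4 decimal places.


Components: [0.7785, 0.7774, 0.6476, 0.8377]
(1 - 0.7785) = 0.2215, running product = 0.2215
(1 - 0.7774) = 0.2226, running product = 0.0493
(1 - 0.6476) = 0.3524, running product = 0.0174
(1 - 0.8377) = 0.1623, running product = 0.0028
Product of (1-R_i) = 0.0028
R_sys = 1 - 0.0028 = 0.9972

0.9972


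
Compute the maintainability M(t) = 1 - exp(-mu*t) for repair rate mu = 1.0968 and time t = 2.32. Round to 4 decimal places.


mu = 1.0968, t = 2.32
mu * t = 1.0968 * 2.32 = 2.5446
exp(-2.5446) = 0.0785
M(t) = 1 - 0.0785
M(t) = 0.9215

0.9215


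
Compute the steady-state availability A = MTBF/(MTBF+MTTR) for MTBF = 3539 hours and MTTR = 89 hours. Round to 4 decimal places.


MTBF = 3539
MTTR = 89
MTBF + MTTR = 3628
A = 3539 / 3628
A = 0.9755

0.9755


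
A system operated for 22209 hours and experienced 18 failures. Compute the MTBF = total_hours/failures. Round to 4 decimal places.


total_hours = 22209
failures = 18
MTBF = 22209 / 18
MTBF = 1233.8333

1233.8333


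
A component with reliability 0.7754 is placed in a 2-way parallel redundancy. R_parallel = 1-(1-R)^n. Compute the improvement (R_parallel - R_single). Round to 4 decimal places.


R_single = 0.7754, n = 2
1 - R_single = 0.2246
(1 - R_single)^n = 0.2246^2 = 0.0504
R_parallel = 1 - 0.0504 = 0.9496
Improvement = 0.9496 - 0.7754
Improvement = 0.1742

0.1742


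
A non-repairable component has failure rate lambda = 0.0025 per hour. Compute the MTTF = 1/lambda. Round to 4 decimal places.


lambda = 0.0025
MTTF = 1 / 0.0025
MTTF = 400.0

400.0


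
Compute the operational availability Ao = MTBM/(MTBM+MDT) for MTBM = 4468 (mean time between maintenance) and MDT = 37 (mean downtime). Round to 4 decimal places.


MTBM = 4468
MDT = 37
MTBM + MDT = 4505
Ao = 4468 / 4505
Ao = 0.9918

0.9918


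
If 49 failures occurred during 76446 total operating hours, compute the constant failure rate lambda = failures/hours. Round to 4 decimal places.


failures = 49
total_hours = 76446
lambda = 49 / 76446
lambda = 0.0006

0.0006


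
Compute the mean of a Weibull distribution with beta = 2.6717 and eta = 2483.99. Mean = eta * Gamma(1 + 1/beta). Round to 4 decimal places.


beta = 2.6717, eta = 2483.99
1/beta = 0.3743
1 + 1/beta = 1.3743
Gamma(1.3743) = 0.889
Mean = 2483.99 * 0.889
Mean = 2208.1892

2208.1892


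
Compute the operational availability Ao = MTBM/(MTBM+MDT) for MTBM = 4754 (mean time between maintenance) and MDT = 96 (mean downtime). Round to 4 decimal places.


MTBM = 4754
MDT = 96
MTBM + MDT = 4850
Ao = 4754 / 4850
Ao = 0.9802

0.9802


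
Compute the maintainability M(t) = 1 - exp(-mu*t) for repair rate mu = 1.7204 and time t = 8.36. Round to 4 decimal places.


mu = 1.7204, t = 8.36
mu * t = 1.7204 * 8.36 = 14.3825
exp(-14.3825) = 0.0
M(t) = 1 - 0.0
M(t) = 1.0

1.0


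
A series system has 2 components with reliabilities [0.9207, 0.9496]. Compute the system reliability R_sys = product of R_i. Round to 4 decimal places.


Components: [0.9207, 0.9496]
After component 1 (R=0.9207): product = 0.9207
After component 2 (R=0.9496): product = 0.8743
R_sys = 0.8743

0.8743


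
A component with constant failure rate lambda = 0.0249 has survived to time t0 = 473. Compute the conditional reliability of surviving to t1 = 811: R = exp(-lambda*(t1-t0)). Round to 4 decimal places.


lambda = 0.0249
t0 = 473, t1 = 811
t1 - t0 = 338
lambda * (t1-t0) = 0.0249 * 338 = 8.4162
R = exp(-8.4162)
R = 0.0002

0.0002


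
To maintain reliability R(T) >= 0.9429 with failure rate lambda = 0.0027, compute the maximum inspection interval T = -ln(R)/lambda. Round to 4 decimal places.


R_target = 0.9429
lambda = 0.0027
-ln(0.9429) = 0.0588
T = 0.0588 / 0.0027
T = 21.7759

21.7759


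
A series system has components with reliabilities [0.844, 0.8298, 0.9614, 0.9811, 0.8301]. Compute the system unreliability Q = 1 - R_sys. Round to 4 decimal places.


Components: [0.844, 0.8298, 0.9614, 0.9811, 0.8301]
After component 1: product = 0.844
After component 2: product = 0.7004
After component 3: product = 0.6733
After component 4: product = 0.6606
After component 5: product = 0.5484
R_sys = 0.5484
Q = 1 - 0.5484 = 0.4516

0.4516
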